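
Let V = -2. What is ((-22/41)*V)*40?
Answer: 1760/41 ≈ 42.927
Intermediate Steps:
((-22/41)*V)*40 = (-22/41*(-2))*40 = (-22*1/41*(-2))*40 = -22/41*(-2)*40 = (44/41)*40 = 1760/41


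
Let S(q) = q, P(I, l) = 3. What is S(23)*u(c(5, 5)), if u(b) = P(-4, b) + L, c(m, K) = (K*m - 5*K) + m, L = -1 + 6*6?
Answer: 874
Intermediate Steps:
L = 35 (L = -1 + 36 = 35)
c(m, K) = m - 5*K + K*m (c(m, K) = (-5*K + K*m) + m = m - 5*K + K*m)
u(b) = 38 (u(b) = 3 + 35 = 38)
S(23)*u(c(5, 5)) = 23*38 = 874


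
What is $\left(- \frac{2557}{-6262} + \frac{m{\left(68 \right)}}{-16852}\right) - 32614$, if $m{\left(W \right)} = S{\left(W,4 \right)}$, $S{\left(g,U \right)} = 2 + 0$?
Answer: $- \frac{430202725687}{13190903} \approx -32614.0$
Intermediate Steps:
$S{\left(g,U \right)} = 2$
$m{\left(W \right)} = 2$
$\left(- \frac{2557}{-6262} + \frac{m{\left(68 \right)}}{-16852}\right) - 32614 = \left(- \frac{2557}{-6262} + \frac{2}{-16852}\right) - 32614 = \left(\left(-2557\right) \left(- \frac{1}{6262}\right) + 2 \left(- \frac{1}{16852}\right)\right) - 32614 = \left(\frac{2557}{6262} - \frac{1}{8426}\right) - 32614 = \frac{5384755}{13190903} - 32614 = - \frac{430202725687}{13190903}$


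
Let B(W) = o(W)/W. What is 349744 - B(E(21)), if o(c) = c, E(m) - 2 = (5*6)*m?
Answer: 349743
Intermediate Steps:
E(m) = 2 + 30*m (E(m) = 2 + (5*6)*m = 2 + 30*m)
B(W) = 1 (B(W) = W/W = 1)
349744 - B(E(21)) = 349744 - 1*1 = 349744 - 1 = 349743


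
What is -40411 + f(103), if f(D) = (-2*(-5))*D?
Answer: -39381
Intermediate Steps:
f(D) = 10*D
-40411 + f(103) = -40411 + 10*103 = -40411 + 1030 = -39381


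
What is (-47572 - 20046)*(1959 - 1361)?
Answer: -40435564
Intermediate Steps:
(-47572 - 20046)*(1959 - 1361) = -67618*598 = -40435564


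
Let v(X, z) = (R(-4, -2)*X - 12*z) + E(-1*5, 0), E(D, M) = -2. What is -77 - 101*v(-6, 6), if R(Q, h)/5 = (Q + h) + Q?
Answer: -22903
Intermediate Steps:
R(Q, h) = 5*h + 10*Q (R(Q, h) = 5*((Q + h) + Q) = 5*(h + 2*Q) = 5*h + 10*Q)
v(X, z) = -2 - 50*X - 12*z (v(X, z) = ((5*(-2) + 10*(-4))*X - 12*z) - 2 = ((-10 - 40)*X - 12*z) - 2 = (-50*X - 12*z) - 2 = -2 - 50*X - 12*z)
-77 - 101*v(-6, 6) = -77 - 101*(-2 - 50*(-6) - 12*6) = -77 - 101*(-2 + 300 - 72) = -77 - 101*226 = -77 - 22826 = -22903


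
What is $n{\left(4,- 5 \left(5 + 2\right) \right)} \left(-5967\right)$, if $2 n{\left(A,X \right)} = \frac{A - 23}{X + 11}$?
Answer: $- \frac{37791}{16} \approx -2361.9$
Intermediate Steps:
$n{\left(A,X \right)} = \frac{-23 + A}{2 \left(11 + X\right)}$ ($n{\left(A,X \right)} = \frac{\left(A - 23\right) \frac{1}{X + 11}}{2} = \frac{\left(-23 + A\right) \frac{1}{11 + X}}{2} = \frac{\frac{1}{11 + X} \left(-23 + A\right)}{2} = \frac{-23 + A}{2 \left(11 + X\right)}$)
$n{\left(4,- 5 \left(5 + 2\right) \right)} \left(-5967\right) = \frac{-23 + 4}{2 \left(11 - 5 \left(5 + 2\right)\right)} \left(-5967\right) = \frac{1}{2} \frac{1}{11 - 35} \left(-19\right) \left(-5967\right) = \frac{1}{2} \frac{1}{-24} \left(-19\right) \left(-5967\right) = \frac{1}{2} \left(- \frac{1}{24}\right) \left(-19\right) \left(-5967\right) = \frac{19}{48} \left(-5967\right) = - \frac{37791}{16}$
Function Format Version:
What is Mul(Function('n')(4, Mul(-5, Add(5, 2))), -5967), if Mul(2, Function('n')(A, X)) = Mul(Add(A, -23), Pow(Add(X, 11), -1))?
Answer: Rational(-37791, 16) ≈ -2361.9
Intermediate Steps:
Function('n')(A, X) = Mul(Rational(1, 2), Pow(Add(11, X), -1), Add(-23, A)) (Function('n')(A, X) = Mul(Rational(1, 2), Mul(Add(A, -23), Pow(Add(X, 11), -1))) = Mul(Rational(1, 2), Mul(Add(-23, A), Pow(Add(11, X), -1))) = Mul(Rational(1, 2), Mul(Pow(Add(11, X), -1), Add(-23, A))) = Mul(Rational(1, 2), Pow(Add(11, X), -1), Add(-23, A)))
Mul(Function('n')(4, Mul(-5, Add(5, 2))), -5967) = Mul(Mul(Rational(1, 2), Pow(Add(11, Mul(-5, Add(5, 2))), -1), Add(-23, 4)), -5967) = Mul(Mul(Rational(1, 2), Pow(Add(11, Mul(-5, 7)), -1), -19), -5967) = Mul(Mul(Rational(1, 2), Pow(Add(11, -35), -1), -19), -5967) = Mul(Mul(Rational(1, 2), Pow(-24, -1), -19), -5967) = Mul(Mul(Rational(1, 2), Rational(-1, 24), -19), -5967) = Mul(Rational(19, 48), -5967) = Rational(-37791, 16)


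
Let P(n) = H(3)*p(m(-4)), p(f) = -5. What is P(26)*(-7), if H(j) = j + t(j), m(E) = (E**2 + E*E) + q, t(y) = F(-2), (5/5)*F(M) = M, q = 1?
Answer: 35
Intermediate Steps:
F(M) = M
t(y) = -2
m(E) = 1 + 2*E**2 (m(E) = (E**2 + E*E) + 1 = (E**2 + E**2) + 1 = 2*E**2 + 1 = 1 + 2*E**2)
H(j) = -2 + j (H(j) = j - 2 = -2 + j)
P(n) = -5 (P(n) = (-2 + 3)*(-5) = 1*(-5) = -5)
P(26)*(-7) = -5*(-7) = 35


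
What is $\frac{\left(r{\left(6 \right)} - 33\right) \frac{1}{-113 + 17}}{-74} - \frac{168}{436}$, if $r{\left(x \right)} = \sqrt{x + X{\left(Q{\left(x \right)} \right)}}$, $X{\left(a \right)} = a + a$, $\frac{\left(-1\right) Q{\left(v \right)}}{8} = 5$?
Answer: $- \frac{100655}{258112} + \frac{i \sqrt{74}}{7104} \approx -0.38997 + 0.0012109 i$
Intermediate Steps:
$Q{\left(v \right)} = -40$ ($Q{\left(v \right)} = \left(-8\right) 5 = -40$)
$X{\left(a \right)} = 2 a$
$r{\left(x \right)} = \sqrt{-80 + x}$ ($r{\left(x \right)} = \sqrt{x + 2 \left(-40\right)} = \sqrt{x - 80} = \sqrt{-80 + x}$)
$\frac{\left(r{\left(6 \right)} - 33\right) \frac{1}{-113 + 17}}{-74} - \frac{168}{436} = \frac{\left(\sqrt{-80 + 6} - 33\right) \frac{1}{-113 + 17}}{-74} - \frac{168}{436} = \frac{\sqrt{-74} - 33}{-96} \left(- \frac{1}{74}\right) - \frac{42}{109} = \left(i \sqrt{74} - 33\right) \left(- \frac{1}{96}\right) \left(- \frac{1}{74}\right) - \frac{42}{109} = \left(-33 + i \sqrt{74}\right) \left(- \frac{1}{96}\right) \left(- \frac{1}{74}\right) - \frac{42}{109} = \left(\frac{11}{32} - \frac{i \sqrt{74}}{96}\right) \left(- \frac{1}{74}\right) - \frac{42}{109} = \left(- \frac{11}{2368} + \frac{i \sqrt{74}}{7104}\right) - \frac{42}{109} = - \frac{100655}{258112} + \frac{i \sqrt{74}}{7104}$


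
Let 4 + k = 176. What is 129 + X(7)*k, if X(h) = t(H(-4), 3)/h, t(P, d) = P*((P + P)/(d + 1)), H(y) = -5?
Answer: 3053/7 ≈ 436.14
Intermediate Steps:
k = 172 (k = -4 + 176 = 172)
t(P, d) = 2*P²/(1 + d) (t(P, d) = P*((2*P)/(1 + d)) = P*(2*P/(1 + d)) = 2*P²/(1 + d))
X(h) = 25/(2*h) (X(h) = (2*(-5)²/(1 + 3))/h = (2*25/4)/h = (2*25*(¼))/h = 25/(2*h))
129 + X(7)*k = 129 + ((25/2)/7)*172 = 129 + ((25/2)*(⅐))*172 = 129 + (25/14)*172 = 129 + 2150/7 = 3053/7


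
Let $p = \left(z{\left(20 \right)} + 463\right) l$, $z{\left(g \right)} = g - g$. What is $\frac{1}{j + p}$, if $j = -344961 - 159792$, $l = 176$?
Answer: $- \frac{1}{423265} \approx -2.3626 \cdot 10^{-6}$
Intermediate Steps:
$z{\left(g \right)} = 0$
$j = -504753$ ($j = -344961 - 159792 = -504753$)
$p = 81488$ ($p = \left(0 + 463\right) 176 = 463 \cdot 176 = 81488$)
$\frac{1}{j + p} = \frac{1}{-504753 + 81488} = \frac{1}{-423265} = - \frac{1}{423265}$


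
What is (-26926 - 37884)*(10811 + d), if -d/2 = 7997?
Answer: 335910230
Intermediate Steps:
d = -15994 (d = -2*7997 = -15994)
(-26926 - 37884)*(10811 + d) = (-26926 - 37884)*(10811 - 15994) = -64810*(-5183) = 335910230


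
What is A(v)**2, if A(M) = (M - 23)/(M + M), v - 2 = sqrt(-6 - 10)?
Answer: -1947/400 - 299*I/100 ≈ -4.8675 - 2.99*I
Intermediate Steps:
v = 2 + 4*I (v = 2 + sqrt(-6 - 10) = 2 + sqrt(-16) = 2 + 4*I ≈ 2.0 + 4.0*I)
A(M) = (-23 + M)/(2*M) (A(M) = (-23 + M)/((2*M)) = (-23 + M)*(1/(2*M)) = (-23 + M)/(2*M))
A(v)**2 = ((-23 + (2 + 4*I))/(2*(2 + 4*I)))**2 = (((2 - 4*I)/20)*(-21 + 4*I)/2)**2 = ((-21 + 4*I)*(2 - 4*I)/40)**2 = (-21 + 4*I)**2*(2 - 4*I)**2/1600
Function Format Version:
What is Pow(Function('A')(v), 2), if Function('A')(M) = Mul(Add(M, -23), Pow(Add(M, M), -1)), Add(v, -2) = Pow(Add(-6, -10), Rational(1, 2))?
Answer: Add(Rational(-1947, 400), Mul(Rational(-299, 100), I)) ≈ Add(-4.8675, Mul(-2.9900, I))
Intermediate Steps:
v = Add(2, Mul(4, I)) (v = Add(2, Pow(Add(-6, -10), Rational(1, 2))) = Add(2, Pow(-16, Rational(1, 2))) = Add(2, Mul(4, I)) ≈ Add(2.0000, Mul(4.0000, I)))
Function('A')(M) = Mul(Rational(1, 2), Pow(M, -1), Add(-23, M)) (Function('A')(M) = Mul(Add(-23, M), Pow(Mul(2, M), -1)) = Mul(Add(-23, M), Mul(Rational(1, 2), Pow(M, -1))) = Mul(Rational(1, 2), Pow(M, -1), Add(-23, M)))
Pow(Function('A')(v), 2) = Pow(Mul(Rational(1, 2), Pow(Add(2, Mul(4, I)), -1), Add(-23, Add(2, Mul(4, I)))), 2) = Pow(Mul(Rational(1, 2), Mul(Rational(1, 20), Add(2, Mul(-4, I))), Add(-21, Mul(4, I))), 2) = Pow(Mul(Rational(1, 40), Add(-21, Mul(4, I)), Add(2, Mul(-4, I))), 2) = Mul(Rational(1, 1600), Pow(Add(-21, Mul(4, I)), 2), Pow(Add(2, Mul(-4, I)), 2))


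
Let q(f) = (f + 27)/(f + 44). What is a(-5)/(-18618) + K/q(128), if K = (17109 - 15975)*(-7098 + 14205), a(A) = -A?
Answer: 25808385839273/2885790 ≈ 8.9433e+6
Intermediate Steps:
q(f) = (27 + f)/(44 + f)
K = 8059338 (K = 1134*7107 = 8059338)
a(-5)/(-18618) + K/q(128) = -1*(-5)/(-18618) + 8059338/(((27 + 128)/(44 + 128))) = 5*(-1/18618) + 8059338/((155/172)) = -5/18618 + 8059338/(((1/172)*155)) = -5/18618 + 8059338/(155/172) = -5/18618 + 8059338*(172/155) = -5/18618 + 1386206136/155 = 25808385839273/2885790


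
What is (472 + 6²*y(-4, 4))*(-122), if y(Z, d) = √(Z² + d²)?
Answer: -57584 - 17568*√2 ≈ -82429.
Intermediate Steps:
(472 + 6²*y(-4, 4))*(-122) = (472 + 6²*√((-4)² + 4²))*(-122) = (472 + 36*√(16 + 16))*(-122) = (472 + 36*√32)*(-122) = (472 + 36*(4*√2))*(-122) = (472 + 144*√2)*(-122) = -57584 - 17568*√2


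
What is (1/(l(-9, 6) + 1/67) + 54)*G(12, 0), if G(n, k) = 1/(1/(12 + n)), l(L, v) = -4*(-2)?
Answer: 232520/179 ≈ 1299.0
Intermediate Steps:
l(L, v) = 8
G(n, k) = 12 + n
(1/(l(-9, 6) + 1/67) + 54)*G(12, 0) = (1/(8 + 1/67) + 54)*(12 + 12) = (1/(8 + 1/67) + 54)*24 = (1/(537/67) + 54)*24 = (67/537 + 54)*24 = (29065/537)*24 = 232520/179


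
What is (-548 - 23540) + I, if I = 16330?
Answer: -7758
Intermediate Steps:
(-548 - 23540) + I = (-548 - 23540) + 16330 = -24088 + 16330 = -7758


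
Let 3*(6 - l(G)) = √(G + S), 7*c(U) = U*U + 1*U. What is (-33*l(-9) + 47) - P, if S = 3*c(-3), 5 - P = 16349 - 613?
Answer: 15580 + 33*I*√35/7 ≈ 15580.0 + 27.89*I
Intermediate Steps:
P = -15731 (P = 5 - (16349 - 613) = 5 - 1*15736 = 5 - 15736 = -15731)
c(U) = U/7 + U²/7 (c(U) = (U*U + 1*U)/7 = (U² + U)/7 = (U + U²)/7 = U/7 + U²/7)
S = 18/7 (S = 3*((⅐)*(-3)*(1 - 3)) = 3*((⅐)*(-3)*(-2)) = 3*(6/7) = 18/7 ≈ 2.5714)
l(G) = 6 - √(18/7 + G)/3 (l(G) = 6 - √(G + 18/7)/3 = 6 - √(18/7 + G)/3)
(-33*l(-9) + 47) - P = (-33*(6 - √(126 + 49*(-9))/21) + 47) - 1*(-15731) = (-33*(6 - √(126 - 441)/21) + 47) + 15731 = (-33*(6 - I*√35/7) + 47) + 15731 = ((-198 + 33*I*√35/7) + 47) + 15731 = (-151 + 33*I*√35/7) + 15731 = 15580 + 33*I*√35/7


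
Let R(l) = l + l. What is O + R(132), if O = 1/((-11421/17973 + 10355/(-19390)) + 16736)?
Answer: 34214579979814/129600652407 ≈ 264.00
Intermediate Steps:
R(l) = 2*l
O = 7744366/129600652407 (O = 1/((-11421*1/17973 + 10355*(-1/19390)) + 16736) = 1/((-1269/1997 - 2071/3878) + 16736) = 1/(-9056969/7744366 + 16736) = 1/(129600652407/7744366) = 7744366/129600652407 ≈ 5.9756e-5)
O + R(132) = 7744366/129600652407 + 2*132 = 7744366/129600652407 + 264 = 34214579979814/129600652407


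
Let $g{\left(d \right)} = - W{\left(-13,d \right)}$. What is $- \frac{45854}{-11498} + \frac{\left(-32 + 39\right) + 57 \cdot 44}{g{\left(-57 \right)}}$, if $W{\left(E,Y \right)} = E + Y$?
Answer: $\frac{3212725}{80486} \approx 39.917$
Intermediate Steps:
$g{\left(d \right)} = 13 - d$ ($g{\left(d \right)} = - (-13 + d) = 13 - d$)
$- \frac{45854}{-11498} + \frac{\left(-32 + 39\right) + 57 \cdot 44}{g{\left(-57 \right)}} = - \frac{45854}{-11498} + \frac{\left(-32 + 39\right) + 57 \cdot 44}{13 - -57} = \left(-45854\right) \left(- \frac{1}{11498}\right) + \frac{7 + 2508}{13 + 57} = \frac{22927}{5749} + \frac{2515}{70} = \frac{22927}{5749} + 2515 \cdot \frac{1}{70} = \frac{22927}{5749} + \frac{503}{14} = \frac{3212725}{80486}$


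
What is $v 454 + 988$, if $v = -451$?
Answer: $-203766$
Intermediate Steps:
$v 454 + 988 = \left(-451\right) 454 + 988 = -204754 + 988 = -203766$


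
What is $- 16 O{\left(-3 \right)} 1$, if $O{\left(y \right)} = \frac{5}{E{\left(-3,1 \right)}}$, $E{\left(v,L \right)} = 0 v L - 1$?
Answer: $80$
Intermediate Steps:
$E{\left(v,L \right)} = -1$ ($E{\left(v,L \right)} = 0 L - 1 = 0 - 1 = -1$)
$O{\left(y \right)} = -5$ ($O{\left(y \right)} = \frac{5}{-1} = 5 \left(-1\right) = -5$)
$- 16 O{\left(-3 \right)} 1 = \left(-16\right) \left(-5\right) 1 = 80 \cdot 1 = 80$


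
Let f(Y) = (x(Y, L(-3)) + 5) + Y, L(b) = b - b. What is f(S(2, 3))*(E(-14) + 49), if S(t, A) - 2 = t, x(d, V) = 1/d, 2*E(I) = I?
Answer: 777/2 ≈ 388.50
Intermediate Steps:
L(b) = 0
E(I) = I/2
S(t, A) = 2 + t
f(Y) = 5 + Y + 1/Y (f(Y) = (1/Y + 5) + Y = (5 + 1/Y) + Y = 5 + Y + 1/Y)
f(S(2, 3))*(E(-14) + 49) = (5 + (2 + 2) + 1/(2 + 2))*((1/2)*(-14) + 49) = (5 + 4 + 1/4)*(-7 + 49) = (5 + 4 + 1/4)*42 = (37/4)*42 = 777/2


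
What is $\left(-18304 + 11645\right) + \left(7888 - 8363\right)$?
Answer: $-7134$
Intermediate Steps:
$\left(-18304 + 11645\right) + \left(7888 - 8363\right) = -6659 + \left(7888 - 8363\right) = -6659 - 475 = -7134$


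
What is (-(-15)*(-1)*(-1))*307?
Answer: 4605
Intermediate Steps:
(-(-15)*(-1)*(-1))*307 = (-5*3*(-1))*307 = -15*(-1)*307 = 15*307 = 4605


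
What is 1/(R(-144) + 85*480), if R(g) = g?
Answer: 1/40656 ≈ 2.4597e-5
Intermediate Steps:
1/(R(-144) + 85*480) = 1/(-144 + 85*480) = 1/(-144 + 40800) = 1/40656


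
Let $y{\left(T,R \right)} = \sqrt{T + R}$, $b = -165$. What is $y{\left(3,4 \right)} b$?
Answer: $- 165 \sqrt{7} \approx -436.55$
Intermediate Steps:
$y{\left(T,R \right)} = \sqrt{R + T}$
$y{\left(3,4 \right)} b = \sqrt{4 + 3} \left(-165\right) = \sqrt{7} \left(-165\right) = - 165 \sqrt{7}$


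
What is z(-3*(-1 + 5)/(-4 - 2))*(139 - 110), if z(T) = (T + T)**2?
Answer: 464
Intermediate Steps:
z(T) = 4*T**2 (z(T) = (2*T)**2 = 4*T**2)
z(-3*(-1 + 5)/(-4 - 2))*(139 - 110) = (4*(-3*(-1 + 5)/(-4 - 2))**2)*(139 - 110) = (4*(-12/(-6))**2)*29 = (4*(-12*(-1)/6)**2)*29 = (4*(-3*(-2/3))**2)*29 = (4*2**2)*29 = (4*4)*29 = 16*29 = 464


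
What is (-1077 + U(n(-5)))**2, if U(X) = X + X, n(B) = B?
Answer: 1181569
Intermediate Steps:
U(X) = 2*X
(-1077 + U(n(-5)))**2 = (-1077 + 2*(-5))**2 = (-1077 - 10)**2 = (-1087)**2 = 1181569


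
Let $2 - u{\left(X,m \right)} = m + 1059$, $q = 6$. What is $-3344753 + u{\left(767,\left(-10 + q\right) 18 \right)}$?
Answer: $-3345738$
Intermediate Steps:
$u{\left(X,m \right)} = -1057 - m$ ($u{\left(X,m \right)} = 2 - \left(m + 1059\right) = 2 - \left(1059 + m\right) = -1057 - m$)
$-3344753 + u{\left(767,\left(-10 + q\right) 18 \right)} = -3344753 - \left(1057 + \left(-10 + 6\right) 18\right) = -3344753 - \left(1057 - 72\right) = -3344753 - 985 = -3345738$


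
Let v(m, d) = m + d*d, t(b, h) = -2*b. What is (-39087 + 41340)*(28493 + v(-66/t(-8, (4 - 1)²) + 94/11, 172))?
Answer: 11515454745/88 ≈ 1.3086e+8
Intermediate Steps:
v(m, d) = m + d²
(-39087 + 41340)*(28493 + v(-66/t(-8, (4 - 1)²) + 94/11, 172)) = (-39087 + 41340)*(28493 + ((-66/((-2*(-8))) + 94/11) + 172²)) = 2253*(28493 + ((-66/16 + 94*(1/11)) + 29584)) = 2253*(28493 + ((-66*1/16 + 94/11) + 29584)) = 2253*(28493 + ((-33/8 + 94/11) + 29584)) = 2253*(28493 + (389/88 + 29584)) = 2253*(28493 + 2603781/88) = 2253*(5111165/88) = 11515454745/88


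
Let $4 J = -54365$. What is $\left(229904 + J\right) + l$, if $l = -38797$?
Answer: $\frac{710063}{4} \approx 1.7752 \cdot 10^{5}$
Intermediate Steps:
$J = - \frac{54365}{4}$ ($J = \frac{1}{4} \left(-54365\right) = - \frac{54365}{4} \approx -13591.0$)
$\left(229904 + J\right) + l = \left(229904 - \frac{54365}{4}\right) - 38797 = \frac{865251}{4} - 38797 = \frac{710063}{4}$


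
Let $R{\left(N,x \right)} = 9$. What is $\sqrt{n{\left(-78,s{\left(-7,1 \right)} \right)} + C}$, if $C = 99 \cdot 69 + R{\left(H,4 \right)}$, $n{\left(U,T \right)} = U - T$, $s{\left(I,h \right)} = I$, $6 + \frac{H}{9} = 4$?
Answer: $\sqrt{6769} \approx 82.274$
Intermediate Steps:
$H = -18$ ($H = -54 + 9 \cdot 4 = -54 + 36 = -18$)
$C = 6840$ ($C = 99 \cdot 69 + 9 = 6831 + 9 = 6840$)
$\sqrt{n{\left(-78,s{\left(-7,1 \right)} \right)} + C} = \sqrt{\left(-78 - -7\right) + 6840} = \sqrt{\left(-78 + 7\right) + 6840} = \sqrt{-71 + 6840} = \sqrt{6769}$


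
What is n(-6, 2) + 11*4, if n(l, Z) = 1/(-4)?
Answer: 175/4 ≈ 43.750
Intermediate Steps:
n(l, Z) = -¼
n(-6, 2) + 11*4 = -¼ + 11*4 = -¼ + 44 = 175/4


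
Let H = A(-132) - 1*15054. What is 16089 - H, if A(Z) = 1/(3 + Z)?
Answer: 4017448/129 ≈ 31143.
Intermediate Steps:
H = -1941967/129 (H = 1/(3 - 132) - 1*15054 = 1/(-129) - 15054 = -1/129 - 15054 = -1941967/129 ≈ -15054.)
16089 - H = 16089 - 1*(-1941967/129) = 16089 + 1941967/129 = 4017448/129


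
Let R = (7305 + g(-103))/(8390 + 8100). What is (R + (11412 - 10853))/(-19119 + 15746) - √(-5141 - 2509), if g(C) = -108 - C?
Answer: -922521/5562077 - 15*I*√34 ≈ -0.16586 - 87.464*I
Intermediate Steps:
R = 730/1649 (R = (7305 + (-108 - 1*(-103)))/(8390 + 8100) = (7305 + (-108 + 103))/16490 = (7305 - 5)*(1/16490) = 7300*(1/16490) = 730/1649 ≈ 0.44269)
(R + (11412 - 10853))/(-19119 + 15746) - √(-5141 - 2509) = (730/1649 + (11412 - 10853))/(-19119 + 15746) - √(-5141 - 2509) = (730/1649 + 559)/(-3373) - √(-7650) = (922521/1649)*(-1/3373) - 15*I*√34 = -922521/5562077 - 15*I*√34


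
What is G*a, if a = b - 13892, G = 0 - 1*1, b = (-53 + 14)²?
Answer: 12371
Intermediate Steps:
b = 1521 (b = (-39)² = 1521)
G = -1 (G = 0 - 1 = -1)
a = -12371 (a = 1521 - 13892 = -12371)
G*a = -1*(-12371) = 12371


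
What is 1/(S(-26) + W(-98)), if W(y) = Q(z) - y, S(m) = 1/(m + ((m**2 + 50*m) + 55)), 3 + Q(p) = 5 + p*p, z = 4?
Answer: 595/69019 ≈ 0.0086208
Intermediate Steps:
Q(p) = 2 + p**2 (Q(p) = -3 + (5 + p*p) = -3 + (5 + p**2) = 2 + p**2)
S(m) = 1/(55 + m**2 + 51*m) (S(m) = 1/(m + (55 + m**2 + 50*m)) = 1/(55 + m**2 + 51*m))
W(y) = 18 - y (W(y) = (2 + 4**2) - y = (2 + 16) - y = 18 - y)
1/(S(-26) + W(-98)) = 1/(1/(55 + (-26)**2 + 51*(-26)) + (18 - 1*(-98))) = 1/(1/(55 + 676 - 1326) + (18 + 98)) = 1/(1/(-595) + 116) = 1/(-1/595 + 116) = 1/(69019/595) = 595/69019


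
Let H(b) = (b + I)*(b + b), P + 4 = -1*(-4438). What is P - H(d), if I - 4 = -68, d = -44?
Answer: -5070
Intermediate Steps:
P = 4434 (P = -4 - 1*(-4438) = -4 + 4438 = 4434)
I = -64 (I = 4 - 68 = -64)
H(b) = 2*b*(-64 + b) (H(b) = (b - 64)*(b + b) = (-64 + b)*(2*b) = 2*b*(-64 + b))
P - H(d) = 4434 - 2*(-44)*(-64 - 44) = 4434 - 2*(-44)*(-108) = 4434 - 1*9504 = 4434 - 9504 = -5070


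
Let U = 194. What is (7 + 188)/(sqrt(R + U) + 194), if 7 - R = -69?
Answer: 18915/18683 - 585*sqrt(30)/37366 ≈ 0.92667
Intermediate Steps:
R = 76 (R = 7 - 1*(-69) = 7 + 69 = 76)
(7 + 188)/(sqrt(R + U) + 194) = (7 + 188)/(sqrt(76 + 194) + 194) = 195/(sqrt(270) + 194) = 195/(3*sqrt(30) + 194) = 195/(194 + 3*sqrt(30))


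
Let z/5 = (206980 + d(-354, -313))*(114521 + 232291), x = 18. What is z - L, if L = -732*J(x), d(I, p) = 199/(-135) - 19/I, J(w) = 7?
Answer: 190582952137790/531 ≈ 3.5891e+11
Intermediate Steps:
d(I, p) = -199/135 - 19/I (d(I, p) = 199*(-1/135) - 19/I = -199/135 - 19/I)
z = 190582949416946/531 (z = 5*((206980 + (-199/135 - 19/(-354)))*(114521 + 232291)) = 5*((206980 + (-199/135 - 19*(-1/354)))*346812) = 5*((206980 + (-199/135 + 19/354))*346812) = 5*((206980 - 22627/15930)*346812) = 5*((3297168773/15930)*346812) = 5*(190582949416946/2655) = 190582949416946/531 ≈ 3.5891e+11)
L = -5124 (L = -732*7 = -5124)
z - L = 190582949416946/531 - 1*(-5124) = 190582949416946/531 + 5124 = 190582952137790/531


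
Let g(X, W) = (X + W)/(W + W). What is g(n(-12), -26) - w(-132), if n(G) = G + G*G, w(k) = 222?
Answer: -5825/26 ≈ -224.04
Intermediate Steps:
n(G) = G + G²
g(X, W) = (W + X)/(2*W) (g(X, W) = (W + X)/((2*W)) = (W + X)*(1/(2*W)) = (W + X)/(2*W))
g(n(-12), -26) - w(-132) = (½)*(-26 - 12*(1 - 12))/(-26) - 1*222 = (½)*(-1/26)*(-26 - 12*(-11)) - 222 = (½)*(-1/26)*(-26 + 132) - 222 = (½)*(-1/26)*106 - 222 = -53/26 - 222 = -5825/26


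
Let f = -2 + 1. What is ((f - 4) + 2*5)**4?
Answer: 625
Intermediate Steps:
f = -1
((f - 4) + 2*5)**4 = ((-1 - 4) + 2*5)**4 = (-5 + 10)**4 = 5**4 = 625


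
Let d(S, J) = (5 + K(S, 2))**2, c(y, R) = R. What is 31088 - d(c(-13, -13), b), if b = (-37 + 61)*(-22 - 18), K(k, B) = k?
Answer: 31024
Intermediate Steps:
b = -960 (b = 24*(-40) = -960)
d(S, J) = (5 + S)**2
31088 - d(c(-13, -13), b) = 31088 - (5 - 13)**2 = 31088 - 1*(-8)**2 = 31088 - 1*64 = 31088 - 64 = 31024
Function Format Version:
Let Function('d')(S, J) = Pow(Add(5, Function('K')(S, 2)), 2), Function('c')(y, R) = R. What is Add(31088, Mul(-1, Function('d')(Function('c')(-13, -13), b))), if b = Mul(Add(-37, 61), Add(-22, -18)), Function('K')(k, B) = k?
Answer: 31024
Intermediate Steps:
b = -960 (b = Mul(24, -40) = -960)
Function('d')(S, J) = Pow(Add(5, S), 2)
Add(31088, Mul(-1, Function('d')(Function('c')(-13, -13), b))) = Add(31088, Mul(-1, Pow(Add(5, -13), 2))) = Add(31088, Mul(-1, Pow(-8, 2))) = Add(31088, Mul(-1, 64)) = Add(31088, -64) = 31024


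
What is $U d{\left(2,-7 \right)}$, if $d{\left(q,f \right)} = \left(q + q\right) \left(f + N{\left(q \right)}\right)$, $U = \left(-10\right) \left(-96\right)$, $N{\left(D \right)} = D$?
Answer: $-19200$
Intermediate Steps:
$U = 960$
$d{\left(q,f \right)} = 2 q \left(f + q\right)$ ($d{\left(q,f \right)} = \left(q + q\right) \left(f + q\right) = 2 q \left(f + q\right)$)
$U d{\left(2,-7 \right)} = 960 \cdot 2 \cdot 2 \left(-7 + 2\right) = 960 \cdot 2 \cdot 2 \left(-5\right) = 960 \left(-20\right) = -19200$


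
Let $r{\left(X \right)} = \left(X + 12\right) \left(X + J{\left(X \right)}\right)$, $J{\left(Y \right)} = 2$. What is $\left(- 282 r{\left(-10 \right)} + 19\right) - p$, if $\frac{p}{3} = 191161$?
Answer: $-568952$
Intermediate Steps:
$p = 573483$ ($p = 3 \cdot 191161 = 573483$)
$r{\left(X \right)} = \left(2 + X\right) \left(12 + X\right)$ ($r{\left(X \right)} = \left(X + 12\right) \left(X + 2\right) = \left(12 + X\right) \left(2 + X\right) = \left(2 + X\right) \left(12 + X\right)$)
$\left(- 282 r{\left(-10 \right)} + 19\right) - p = \left(- 282 \left(24 + \left(-10\right)^{2} + 14 \left(-10\right)\right) + 19\right) - 573483 = \left(- 282 \left(24 + 100 - 140\right) + 19\right) - 573483 = \left(\left(-282\right) \left(-16\right) + 19\right) - 573483 = \left(4512 + 19\right) - 573483 = 4531 - 573483 = -568952$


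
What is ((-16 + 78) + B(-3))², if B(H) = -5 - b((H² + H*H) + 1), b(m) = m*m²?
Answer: 46267204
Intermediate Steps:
b(m) = m³
B(H) = -5 - (1 + 2*H²)³ (B(H) = -5 - ((H² + H*H) + 1)³ = -5 - ((H² + H²) + 1)³ = -5 - (2*H² + 1)³ = -5 - (1 + 2*H²)³)
((-16 + 78) + B(-3))² = ((-16 + 78) + (-5 - (1 + 2*(-3)²)³))² = (62 + (-5 - (1 + 2*9)³))² = (62 + (-5 - (1 + 18)³))² = (62 + (-5 - 1*19³))² = (62 + (-5 - 1*6859))² = (62 + (-5 - 6859))² = (62 - 6864)² = (-6802)² = 46267204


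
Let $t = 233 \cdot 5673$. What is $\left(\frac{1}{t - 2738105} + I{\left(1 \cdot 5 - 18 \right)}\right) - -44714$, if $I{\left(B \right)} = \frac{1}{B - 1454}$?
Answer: $\frac{92902555039885}{2077706232} \approx 44714.0$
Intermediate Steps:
$I{\left(B \right)} = \frac{1}{-1454 + B}$
$t = 1321809$
$\left(\frac{1}{t - 2738105} + I{\left(1 \cdot 5 - 18 \right)}\right) - -44714 = \left(\frac{1}{1321809 - 2738105} + \frac{1}{-1454 + \left(1 \cdot 5 - 18\right)}\right) - -44714 = \left(\frac{1}{-1416296} + \frac{1}{-1454 + \left(5 - 18\right)}\right) + \left(-624233 + 668947\right) = \left(- \frac{1}{1416296} + \frac{1}{-1454 - 13}\right) + 44714 = \left(- \frac{1}{1416296} + \frac{1}{-1467}\right) + 44714 = \left(- \frac{1}{1416296} - \frac{1}{1467}\right) + 44714 = - \frac{1417763}{2077706232} + 44714 = \frac{92902555039885}{2077706232}$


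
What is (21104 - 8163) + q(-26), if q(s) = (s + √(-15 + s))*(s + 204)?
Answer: 8313 + 178*I*√41 ≈ 8313.0 + 1139.8*I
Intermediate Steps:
q(s) = (204 + s)*(s + √(-15 + s)) (q(s) = (s + √(-15 + s))*(204 + s) = (204 + s)*(s + √(-15 + s)))
(21104 - 8163) + q(-26) = (21104 - 8163) + ((-26)² + 204*(-26) + 204*√(-15 - 26) - 26*√(-15 - 26)) = 12941 + (676 - 5304 + 204*√(-41) - 26*I*√41) = 12941 + (676 - 5304 + 204*(I*√41) - 26*I*√41) = 12941 + (676 - 5304 + 204*I*√41 - 26*I*√41) = 12941 + (-4628 + 178*I*√41) = 8313 + 178*I*√41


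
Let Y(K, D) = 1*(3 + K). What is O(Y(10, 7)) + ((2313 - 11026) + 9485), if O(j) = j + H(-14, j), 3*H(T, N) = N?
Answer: 2368/3 ≈ 789.33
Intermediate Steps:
H(T, N) = N/3
Y(K, D) = 3 + K
O(j) = 4*j/3 (O(j) = j + j/3 = 4*j/3)
O(Y(10, 7)) + ((2313 - 11026) + 9485) = 4*(3 + 10)/3 + ((2313 - 11026) + 9485) = (4/3)*13 + (-8713 + 9485) = 52/3 + 772 = 2368/3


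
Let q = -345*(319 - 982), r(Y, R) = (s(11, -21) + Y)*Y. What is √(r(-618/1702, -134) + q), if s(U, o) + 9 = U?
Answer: √165649685298/851 ≈ 478.26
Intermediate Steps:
s(U, o) = -9 + U
r(Y, R) = Y*(2 + Y) (r(Y, R) = ((-9 + 11) + Y)*Y = (2 + Y)*Y = Y*(2 + Y))
q = 228735 (q = -345*(-663) = 228735)
√(r(-618/1702, -134) + q) = √((-618/1702)*(2 - 618/1702) + 228735) = √((-618*1/1702)*(2 - 618*1/1702) + 228735) = √(-309*(2 - 309/851)/851 + 228735) = √(-309/851*1393/851 + 228735) = √(-430437/724201 + 228735) = √(165649685298/724201) = √165649685298/851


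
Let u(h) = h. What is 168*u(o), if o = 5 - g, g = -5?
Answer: 1680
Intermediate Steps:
o = 10 (o = 5 - 1*(-5) = 5 + 5 = 10)
168*u(o) = 168*10 = 1680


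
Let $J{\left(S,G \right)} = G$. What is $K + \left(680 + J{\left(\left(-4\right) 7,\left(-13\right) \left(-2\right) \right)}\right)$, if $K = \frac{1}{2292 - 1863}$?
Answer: $\frac{302875}{429} \approx 706.0$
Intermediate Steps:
$K = \frac{1}{429} \approx 0.002331$
$K + \left(680 + J{\left(\left(-4\right) 7,\left(-13\right) \left(-2\right) \right)}\right) = \frac{1}{429} + \left(680 - -26\right) = \frac{1}{429} + \left(680 + 26\right) = \frac{1}{429} + 706 = \frac{302875}{429}$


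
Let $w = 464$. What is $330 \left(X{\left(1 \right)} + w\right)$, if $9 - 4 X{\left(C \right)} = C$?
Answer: $153780$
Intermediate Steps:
$X{\left(C \right)} = \frac{9}{4} - \frac{C}{4}$
$330 \left(X{\left(1 \right)} + w\right) = 330 \left(\left(\frac{9}{4} - \frac{1}{4}\right) + 464\right) = 330 \left(2 + 464\right) = 330 \cdot 466 = 153780$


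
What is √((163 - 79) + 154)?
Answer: √238 ≈ 15.427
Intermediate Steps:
√((163 - 79) + 154) = √(84 + 154) = √238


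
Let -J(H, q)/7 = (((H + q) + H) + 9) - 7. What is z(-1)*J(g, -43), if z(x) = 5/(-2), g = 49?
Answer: 1995/2 ≈ 997.50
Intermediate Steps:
z(x) = -5/2 (z(x) = 5*(-½) = -5/2)
J(H, q) = -14 - 14*H - 7*q (J(H, q) = -7*((((H + q) + H) + 9) - 7) = -7*(((q + 2*H) + 9) - 7) = -7*((9 + q + 2*H) - 7) = -7*(2 + q + 2*H) = -14 - 14*H - 7*q)
z(-1)*J(g, -43) = -5*(-14 - 14*49 - 7*(-43))/2 = -5*(-14 - 686 + 301)/2 = -5/2*(-399) = 1995/2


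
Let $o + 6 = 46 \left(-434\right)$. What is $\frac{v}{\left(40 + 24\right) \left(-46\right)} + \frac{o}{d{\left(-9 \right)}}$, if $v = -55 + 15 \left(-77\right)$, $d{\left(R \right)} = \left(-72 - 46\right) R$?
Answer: $- \frac{14376665}{781632} \approx -18.393$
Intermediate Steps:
$d{\left(R \right)} = - 118 R$
$o = -19970$ ($o = -6 + 46 \left(-434\right) = -6 - 19964 = -19970$)
$v = -1210$ ($v = -55 - 1155 = -1210$)
$\frac{v}{\left(40 + 24\right) \left(-46\right)} + \frac{o}{d{\left(-9 \right)}} = - \frac{1210}{\left(40 + 24\right) \left(-46\right)} - \frac{19970}{\left(-118\right) \left(-9\right)} = - \frac{1210}{64 \left(-46\right)} - \frac{19970}{1062} = - \frac{1210}{-2944} - \frac{9985}{531} = \left(-1210\right) \left(- \frac{1}{2944}\right) - \frac{9985}{531} = \frac{605}{1472} - \frac{9985}{531} = - \frac{14376665}{781632}$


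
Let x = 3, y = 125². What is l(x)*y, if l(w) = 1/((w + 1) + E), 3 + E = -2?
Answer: -15625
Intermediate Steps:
E = -5 (E = -3 - 2 = -5)
y = 15625
l(w) = 1/(-4 + w) (l(w) = 1/((w + 1) - 5) = 1/((1 + w) - 5) = 1/(-4 + w))
l(x)*y = 15625/(-4 + 3) = 15625/(-1) = -1*15625 = -15625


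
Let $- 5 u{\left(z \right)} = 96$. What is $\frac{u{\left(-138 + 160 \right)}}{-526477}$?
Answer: $\frac{96}{2632385} \approx 3.6469 \cdot 10^{-5}$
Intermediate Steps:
$u{\left(z \right)} = - \frac{96}{5}$ ($u{\left(z \right)} = \left(- \frac{1}{5}\right) 96 = - \frac{96}{5}$)
$\frac{u{\left(-138 + 160 \right)}}{-526477} = - \frac{96}{5 \left(-526477\right)} = \left(- \frac{96}{5}\right) \left(- \frac{1}{526477}\right) = \frac{96}{2632385}$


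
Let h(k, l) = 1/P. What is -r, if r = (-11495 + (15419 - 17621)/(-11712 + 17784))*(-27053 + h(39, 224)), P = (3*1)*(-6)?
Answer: -1888299003395/6072 ≈ -3.1098e+8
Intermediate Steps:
P = -18 (P = 3*(-6) = -18)
h(k, l) = -1/18 (h(k, l) = 1/(-18) = -1/18)
r = 1888299003395/6072 (r = (-11495 + (15419 - 17621)/(-11712 + 17784))*(-27053 - 1/18) = (-11495 - 2202/6072)*(-486955/18) = (-11495 - 2202*1/6072)*(-486955/18) = (-11495 - 367/1012)*(-486955/18) = -11633307/1012*(-486955/18) = 1888299003395/6072 ≈ 3.1098e+8)
-r = -1*1888299003395/6072 = -1888299003395/6072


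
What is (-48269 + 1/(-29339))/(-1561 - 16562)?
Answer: 1416164192/531710697 ≈ 2.6634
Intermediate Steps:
(-48269 + 1/(-29339))/(-1561 - 16562) = (-48269 - 1/29339)/(-18123) = -1416164192/29339*(-1/18123) = 1416164192/531710697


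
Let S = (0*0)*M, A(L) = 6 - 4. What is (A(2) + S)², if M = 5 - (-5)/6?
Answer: 4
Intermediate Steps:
M = 35/6 (M = 5 - (-5)/6 = 5 - 1*(-⅚) = 5 + ⅚ = 35/6 ≈ 5.8333)
A(L) = 2
S = 0 (S = (0*0)*(35/6) = 0*(35/6) = 0)
(A(2) + S)² = (2 + 0)² = 2² = 4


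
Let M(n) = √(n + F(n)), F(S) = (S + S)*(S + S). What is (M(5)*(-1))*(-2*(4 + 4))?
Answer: 16*√105 ≈ 163.95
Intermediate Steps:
F(S) = 4*S² (F(S) = (2*S)*(2*S) = 4*S²)
M(n) = √(n + 4*n²)
(M(5)*(-1))*(-2*(4 + 4)) = (√(5*(1 + 4*5))*(-1))*(-2*(4 + 4)) = (√(5*(1 + 20))*(-1))*(-2*8) = (√(5*21)*(-1))*(-16) = (√105*(-1))*(-16) = -√105*(-16) = 16*√105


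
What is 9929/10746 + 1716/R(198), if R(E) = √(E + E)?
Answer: 9929/10746 + 26*√11 ≈ 87.156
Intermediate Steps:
R(E) = √2*√E (R(E) = √(2*E) = √2*√E)
9929/10746 + 1716/R(198) = 9929/10746 + 1716/((√2*√198)) = 9929*(1/10746) + 1716/((√2*(3*√22))) = 9929/10746 + 1716/((6*√11)) = 9929/10746 + 1716*(√11/66) = 9929/10746 + 26*√11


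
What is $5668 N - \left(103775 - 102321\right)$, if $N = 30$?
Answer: $168586$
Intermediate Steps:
$5668 N - \left(103775 - 102321\right) = 5668 \cdot 30 - \left(103775 - 102321\right) = 170040 - \left(103775 - 102321\right) = 170040 - 1454 = 168586$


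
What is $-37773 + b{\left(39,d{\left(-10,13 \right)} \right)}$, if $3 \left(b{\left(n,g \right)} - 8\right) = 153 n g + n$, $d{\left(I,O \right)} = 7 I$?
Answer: $-176982$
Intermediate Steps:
$b{\left(n,g \right)} = 8 + \frac{n}{3} + 51 g n$ ($b{\left(n,g \right)} = 8 + \frac{153 n g + n}{3} = 8 + \frac{153 g n + n}{3} = 8 + \frac{n + 153 g n}{3} = 8 + \left(\frac{n}{3} + 51 g n\right) = 8 + \frac{n}{3} + 51 g n$)
$-37773 + b{\left(39,d{\left(-10,13 \right)} \right)} = -37773 + \left(8 + \frac{1}{3} \cdot 39 + 51 \cdot 7 \left(-10\right) 39\right) = -37773 + \left(8 + 13 + 51 \left(-70\right) 39\right) = -37773 + \left(8 + 13 - 139230\right) = -37773 - 139209 = -176982$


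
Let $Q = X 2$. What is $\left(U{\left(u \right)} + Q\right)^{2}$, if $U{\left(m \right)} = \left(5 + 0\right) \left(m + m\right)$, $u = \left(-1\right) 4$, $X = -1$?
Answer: $1764$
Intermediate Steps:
$u = -4$
$U{\left(m \right)} = 10 m$ ($U{\left(m \right)} = 5 \cdot 2 m = 10 m$)
$Q = -2$ ($Q = \left(-1\right) 2 = -2$)
$\left(U{\left(u \right)} + Q\right)^{2} = \left(10 \left(-4\right) - 2\right)^{2} = \left(-40 - 2\right)^{2} = \left(-42\right)^{2} = 1764$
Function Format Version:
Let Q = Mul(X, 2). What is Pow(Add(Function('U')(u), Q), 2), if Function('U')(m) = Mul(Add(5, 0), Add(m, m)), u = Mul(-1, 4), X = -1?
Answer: 1764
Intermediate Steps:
u = -4
Function('U')(m) = Mul(10, m) (Function('U')(m) = Mul(5, Mul(2, m)) = Mul(10, m))
Q = -2 (Q = Mul(-1, 2) = -2)
Pow(Add(Function('U')(u), Q), 2) = Pow(Add(Mul(10, -4), -2), 2) = Pow(Add(-40, -2), 2) = Pow(-42, 2) = 1764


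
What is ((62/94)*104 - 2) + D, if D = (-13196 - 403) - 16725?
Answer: -1422098/47 ≈ -30257.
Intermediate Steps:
D = -30324 (D = -13599 - 16725 = -30324)
((62/94)*104 - 2) + D = ((62/94)*104 - 2) - 30324 = ((62*(1/94))*104 - 2) - 30324 = ((31/47)*104 - 2) - 30324 = (3224/47 - 2) - 30324 = 3130/47 - 30324 = -1422098/47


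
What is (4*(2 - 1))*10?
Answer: 40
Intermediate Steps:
(4*(2 - 1))*10 = (4*1)*10 = 4*10 = 40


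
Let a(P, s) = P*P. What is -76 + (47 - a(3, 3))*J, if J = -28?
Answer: -1140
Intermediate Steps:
a(P, s) = P**2
-76 + (47 - a(3, 3))*J = -76 + (47 - 1*3**2)*(-28) = -76 + (47 - 1*9)*(-28) = -76 + (47 - 9)*(-28) = -76 + 38*(-28) = -76 - 1064 = -1140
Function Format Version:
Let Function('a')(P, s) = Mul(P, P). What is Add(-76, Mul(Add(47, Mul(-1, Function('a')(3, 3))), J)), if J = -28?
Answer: -1140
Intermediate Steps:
Function('a')(P, s) = Pow(P, 2)
Add(-76, Mul(Add(47, Mul(-1, Function('a')(3, 3))), J)) = Add(-76, Mul(Add(47, Mul(-1, Pow(3, 2))), -28)) = Add(-76, Mul(Add(47, Mul(-1, 9)), -28)) = Add(-76, Mul(Add(47, -9), -28)) = Add(-76, Mul(38, -28)) = Add(-76, -1064) = -1140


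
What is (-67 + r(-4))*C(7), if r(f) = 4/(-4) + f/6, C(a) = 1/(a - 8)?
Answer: 206/3 ≈ 68.667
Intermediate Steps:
C(a) = 1/(-8 + a)
r(f) = -1 + f/6 (r(f) = 4*(-1/4) + f*(1/6) = -1 + f/6)
(-67 + r(-4))*C(7) = (-67 + (-1 + (1/6)*(-4)))/(-8 + 7) = (-67 + (-1 - 2/3))/(-1) = (-67 - 5/3)*(-1) = -206/3*(-1) = 206/3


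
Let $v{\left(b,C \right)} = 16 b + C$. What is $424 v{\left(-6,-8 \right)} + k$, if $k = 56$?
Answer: $-44040$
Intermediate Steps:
$v{\left(b,C \right)} = C + 16 b$
$424 v{\left(-6,-8 \right)} + k = 424 \left(-8 + 16 \left(-6\right)\right) + 56 = 424 \left(-8 - 96\right) + 56 = 424 \left(-104\right) + 56 = -44096 + 56 = -44040$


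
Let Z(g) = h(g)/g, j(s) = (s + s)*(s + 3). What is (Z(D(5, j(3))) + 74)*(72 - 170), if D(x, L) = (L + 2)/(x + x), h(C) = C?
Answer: -7350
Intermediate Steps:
j(s) = 2*s*(3 + s) (j(s) = (2*s)*(3 + s) = 2*s*(3 + s))
D(x, L) = (2 + L)/(2*x) (D(x, L) = (2 + L)/((2*x)) = (2 + L)*(1/(2*x)) = (2 + L)/(2*x))
Z(g) = 1 (Z(g) = g/g = 1)
(Z(D(5, j(3))) + 74)*(72 - 170) = (1 + 74)*(72 - 170) = 75*(-98) = -7350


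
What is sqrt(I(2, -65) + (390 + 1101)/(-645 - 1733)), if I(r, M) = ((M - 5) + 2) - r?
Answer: I*sqrt(399387478)/2378 ≈ 8.404*I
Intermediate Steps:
I(r, M) = -3 + M - r (I(r, M) = ((-5 + M) + 2) - r = (-3 + M) - r = -3 + M - r)
sqrt(I(2, -65) + (390 + 1101)/(-645 - 1733)) = sqrt((-3 - 65 - 1*2) + (390 + 1101)/(-645 - 1733)) = sqrt((-3 - 65 - 2) + 1491/(-2378)) = sqrt(-70 + 1491*(-1/2378)) = sqrt(-70 - 1491/2378) = sqrt(-167951/2378) = I*sqrt(399387478)/2378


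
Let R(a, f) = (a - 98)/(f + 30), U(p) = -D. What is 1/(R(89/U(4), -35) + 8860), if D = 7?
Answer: 7/62175 ≈ 0.00011259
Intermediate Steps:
U(p) = -7 (U(p) = -1*7 = -7)
R(a, f) = (-98 + a)/(30 + f)
1/(R(89/U(4), -35) + 8860) = 1/((-98 + 89/(-7))/(30 - 35) + 8860) = 1/((-98 + 89*(-1/7))/(-5) + 8860) = 1/(-(-98 - 89/7)/5 + 8860) = 1/(-1/5*(-775/7) + 8860) = 1/(155/7 + 8860) = 1/(62175/7) = 7/62175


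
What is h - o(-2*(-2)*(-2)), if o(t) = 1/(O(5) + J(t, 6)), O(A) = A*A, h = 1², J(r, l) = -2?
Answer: 22/23 ≈ 0.95652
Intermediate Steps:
h = 1
O(A) = A²
o(t) = 1/23 (o(t) = 1/(5² - 2) = 1/(25 - 2) = 1/23)
h - o(-2*(-2)*(-2)) = 1 - 1*1/23 = 1 - 1/23 = 22/23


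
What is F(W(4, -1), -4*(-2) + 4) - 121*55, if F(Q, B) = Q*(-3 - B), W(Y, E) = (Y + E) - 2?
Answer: -6670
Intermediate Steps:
W(Y, E) = -2 + E + Y (W(Y, E) = (E + Y) - 2 = -2 + E + Y)
F(W(4, -1), -4*(-2) + 4) - 121*55 = -(-2 - 1 + 4)*(3 + (-4*(-2) + 4)) - 121*55 = -1*1*(3 + (8 + 4)) - 6655 = -1*1*(3 + 12) - 6655 = -1*1*15 - 6655 = -15 - 6655 = -6670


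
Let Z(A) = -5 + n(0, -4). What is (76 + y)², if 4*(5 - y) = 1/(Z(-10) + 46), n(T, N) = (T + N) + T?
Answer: 143688169/21904 ≈ 6559.9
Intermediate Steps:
n(T, N) = N + 2*T (n(T, N) = (N + T) + T = N + 2*T)
Z(A) = -9 (Z(A) = -5 + (-4 + 2*0) = -5 + (-4 + 0) = -5 - 4 = -9)
y = 739/148 (y = 5 - 1/(4*(-9 + 46)) = 5 - ¼/37 = 5 - ¼*1/37 = 5 - 1/148 = 739/148 ≈ 4.9932)
(76 + y)² = (76 + 739/148)² = (11987/148)² = 143688169/21904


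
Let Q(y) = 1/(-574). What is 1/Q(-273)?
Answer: -574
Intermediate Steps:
Q(y) = -1/574
1/Q(-273) = 1/(-1/574) = -574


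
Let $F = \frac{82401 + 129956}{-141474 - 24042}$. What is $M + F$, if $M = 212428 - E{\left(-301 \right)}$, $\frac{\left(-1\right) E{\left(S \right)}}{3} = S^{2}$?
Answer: $\frac{80147765839}{165516} \approx 4.8423 \cdot 10^{5}$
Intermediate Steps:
$E{\left(S \right)} = - 3 S^{2}$
$F = - \frac{212357}{165516}$ ($F = \frac{212357}{-165516} = 212357 \left(- \frac{1}{165516}\right) = - \frac{212357}{165516} \approx -1.283$)
$M = 484231$ ($M = 212428 - - 3 \left(-301\right)^{2} = 212428 - \left(-3\right) 90601 = 212428 - -271803 = 212428 + 271803 = 484231$)
$M + F = 484231 - \frac{212357}{165516} = \frac{80147765839}{165516}$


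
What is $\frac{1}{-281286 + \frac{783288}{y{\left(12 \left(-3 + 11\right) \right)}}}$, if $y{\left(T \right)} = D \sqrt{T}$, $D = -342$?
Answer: $- \frac{609265476}{171377730329495} + \frac{206701 \sqrt{6}}{171377730329495} \approx -3.5521 \cdot 10^{-6}$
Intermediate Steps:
$y{\left(T \right)} = - 342 \sqrt{T}$
$\frac{1}{-281286 + \frac{783288}{y{\left(12 \left(-3 + 11\right) \right)}}} = \frac{1}{-281286 + \frac{783288}{\left(-342\right) \sqrt{12 \left(-3 + 11\right)}}} = \frac{1}{-281286 + \frac{783288}{\left(-342\right) \sqrt{12 \cdot 8}}} = \frac{1}{-281286 + \frac{783288}{\left(-342\right) \sqrt{96}}} = \frac{1}{-281286 + \frac{783288}{\left(-342\right) 4 \sqrt{6}}} = \frac{1}{-281286 + \frac{783288}{\left(-1368\right) \sqrt{6}}} = \frac{1}{-281286 + 783288 \left(- \frac{\sqrt{6}}{8208}\right)} = \frac{1}{-281286 - \frac{10879 \sqrt{6}}{114}}$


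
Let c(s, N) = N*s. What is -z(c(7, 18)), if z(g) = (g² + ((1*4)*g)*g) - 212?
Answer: -79168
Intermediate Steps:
z(g) = -212 + 5*g² (z(g) = (g² + (4*g)*g) - 212 = (g² + 4*g²) - 212 = 5*g² - 212 = -212 + 5*g²)
-z(c(7, 18)) = -(-212 + 5*(18*7)²) = -(-212 + 5*126²) = -(-212 + 5*15876) = -(-212 + 79380) = -1*79168 = -79168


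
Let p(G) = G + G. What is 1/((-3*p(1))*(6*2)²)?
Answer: -1/864 ≈ -0.0011574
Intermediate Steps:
p(G) = 2*G
1/((-3*p(1))*(6*2)²) = 1/((-6)*(6*2)²) = 1/(-3*2*12²) = 1/(-6*144) = 1/(-864) = -1/864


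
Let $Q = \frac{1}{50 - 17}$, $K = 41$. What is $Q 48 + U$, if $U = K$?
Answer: $\frac{467}{11} \approx 42.455$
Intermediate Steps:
$U = 41$
$Q = \frac{1}{33} \approx 0.030303$
$Q 48 + U = \frac{1}{33} \cdot 48 + 41 = \frac{16}{11} + 41 = \frac{467}{11}$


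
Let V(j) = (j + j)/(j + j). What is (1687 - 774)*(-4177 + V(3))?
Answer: -3812688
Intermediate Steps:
V(j) = 1 (V(j) = (2*j)/((2*j)) = (2*j)*(1/(2*j)) = 1)
(1687 - 774)*(-4177 + V(3)) = (1687 - 774)*(-4177 + 1) = 913*(-4176) = -3812688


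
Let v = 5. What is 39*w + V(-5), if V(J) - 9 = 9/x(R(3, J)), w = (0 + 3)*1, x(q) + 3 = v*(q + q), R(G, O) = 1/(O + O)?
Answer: 495/4 ≈ 123.75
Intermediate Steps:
R(G, O) = 1/(2*O)
x(q) = -3 + 10*q (x(q) = -3 + 5*(q + q) = -3 + 5*(2*q) = -3 + 10*q)
w = 3 (w = 3*1 = 3)
V(J) = 9 + 9/(-3 + 5/J) (V(J) = 9 + 9/(-3 + 10*(1/(2*J))) = 9 + 9/(-3 + 5/J))
39*w + V(-5) = 39*3 + 9*(5 - 2*(-5))/(5 - 3*(-5)) = 117 + 9*(5 + 10)/(5 + 15) = 117 + 9*15/20 = 117 + 9*(1/20)*15 = 117 + 27/4 = 495/4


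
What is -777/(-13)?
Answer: 777/13 ≈ 59.769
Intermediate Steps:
-777/(-13) = -777*(-1)/13 = -21*(-37/13) = 777/13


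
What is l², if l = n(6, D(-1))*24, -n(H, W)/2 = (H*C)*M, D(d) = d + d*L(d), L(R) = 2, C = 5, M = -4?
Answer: 33177600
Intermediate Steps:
D(d) = 3*d (D(d) = d + d*2 = d + 2*d = 3*d)
n(H, W) = 40*H (n(H, W) = -2*H*5*(-4) = -2*5*H*(-4) = -(-40)*H = 40*H)
l = 5760 (l = (40*6)*24 = 240*24 = 5760)
l² = 5760² = 33177600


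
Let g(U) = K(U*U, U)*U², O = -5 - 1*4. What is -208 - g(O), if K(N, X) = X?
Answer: 521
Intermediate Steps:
O = -9 (O = -5 - 4 = -9)
g(U) = U³ (g(U) = U*U² = U³)
-208 - g(O) = -208 - 1*(-9)³ = -208 - 1*(-729) = -208 + 729 = 521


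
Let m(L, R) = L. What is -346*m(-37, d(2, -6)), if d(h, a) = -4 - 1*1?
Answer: 12802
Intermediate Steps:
d(h, a) = -5 (d(h, a) = -4 - 1 = -5)
-346*m(-37, d(2, -6)) = -346*(-37) = 12802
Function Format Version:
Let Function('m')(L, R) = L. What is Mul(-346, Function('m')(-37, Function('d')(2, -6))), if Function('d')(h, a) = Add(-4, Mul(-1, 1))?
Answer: 12802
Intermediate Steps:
Function('d')(h, a) = -5 (Function('d')(h, a) = Add(-4, -1) = -5)
Mul(-346, Function('m')(-37, Function('d')(2, -6))) = Mul(-346, -37) = 12802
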